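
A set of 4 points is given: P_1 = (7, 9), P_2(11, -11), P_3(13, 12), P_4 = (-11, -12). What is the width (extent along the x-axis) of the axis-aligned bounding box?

max x = 13, min x = -11, so width = 24.

24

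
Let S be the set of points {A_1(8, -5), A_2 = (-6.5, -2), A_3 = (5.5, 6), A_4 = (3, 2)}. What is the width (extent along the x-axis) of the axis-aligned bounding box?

max x = 8, min x = -6.5, so width = 14.5.

14.5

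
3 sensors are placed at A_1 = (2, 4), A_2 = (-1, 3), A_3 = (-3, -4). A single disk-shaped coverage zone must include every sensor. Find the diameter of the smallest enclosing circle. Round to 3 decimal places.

9.434

Side lengths²: A_1A_2² = 10, A_1A_3² = 89, A_2A_3² = 53.
Since A_1A_3² = 89 ≥ 53 + 10 = 63, the angle opposite A_1A_3 is not acute, so the smallest enclosing circle has A_1A_3 as diameter.
Centre = midpoint of A_1A_3 = (-0.5, 0), r² = 89/4 = 22.25.
Diameter = 2r = 2√(22.25) ≈ 9.434.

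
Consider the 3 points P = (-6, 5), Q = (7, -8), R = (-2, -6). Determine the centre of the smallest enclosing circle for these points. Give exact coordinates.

Side lengths²: PQ² = 338, PR² = 137, QR² = 85.
Since PQ² = 338 ≥ 137 + 85 = 222, the angle opposite PQ is not acute, so the smallest enclosing circle has PQ as diameter.
Centre = midpoint of PQ = (0.5, -1.5), r² = 338/4 = 84.5.
Centre = (0.5, -1.5).

(0.5, -1.5)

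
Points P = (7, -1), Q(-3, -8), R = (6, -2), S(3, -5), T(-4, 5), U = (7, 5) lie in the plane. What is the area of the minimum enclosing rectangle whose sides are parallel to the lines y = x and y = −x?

195.5

In coordinates u = x + y, v = x − y the rectangle is axis-aligned; the map (x,y)→(u,v) scales areas by 2.
u-values: 6, -11, 4, -2, 1, 12; range = 12 − (-11) = 23.
v-values: 8, 5, 8, 8, -9, 2; range = 8 − (-9) = 17.
Area = (23 × 17) / 2 = 195.5.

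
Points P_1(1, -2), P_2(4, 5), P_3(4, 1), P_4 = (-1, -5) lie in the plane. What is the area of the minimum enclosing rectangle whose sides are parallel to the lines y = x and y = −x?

37.5

In coordinates u = x + y, v = x − y the rectangle is axis-aligned; the map (x,y)→(u,v) scales areas by 2.
u-values: -1, 9, 5, -6; range = 9 − (-6) = 15.
v-values: 3, -1, 3, 4; range = 4 − (-1) = 5.
Area = (15 × 5) / 2 = 37.5.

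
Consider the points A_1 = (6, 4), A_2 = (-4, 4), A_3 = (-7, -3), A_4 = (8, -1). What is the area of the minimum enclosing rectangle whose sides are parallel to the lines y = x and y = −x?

170

In coordinates u = x + y, v = x − y the rectangle is axis-aligned; the map (x,y)→(u,v) scales areas by 2.
u-values: 10, 0, -10, 7; range = 10 − (-10) = 20.
v-values: 2, -8, -4, 9; range = 9 − (-8) = 17.
Area = (20 × 17) / 2 = 170.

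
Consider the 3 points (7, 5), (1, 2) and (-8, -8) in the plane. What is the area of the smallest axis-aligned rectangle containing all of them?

x ranges over [-8, 7], width 15.
y ranges over [-8, 5], height 13.
Area = 15 × 13 = 195.

195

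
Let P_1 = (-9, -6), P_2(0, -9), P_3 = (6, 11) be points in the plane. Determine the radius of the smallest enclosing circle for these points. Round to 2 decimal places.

Side lengths²: P_1P_2² = 90, P_1P_3² = 514, P_2P_3² = 436.
Since P_1P_3² = 514 < 436 + 90 = 526, the triangle is acute, so the smallest enclosing circle is the circumcircle.
Circumcentre = (-41/33, 25/11), r² = 140065/1089.
r = √(140065/1089) ≈ 11.34.

11.34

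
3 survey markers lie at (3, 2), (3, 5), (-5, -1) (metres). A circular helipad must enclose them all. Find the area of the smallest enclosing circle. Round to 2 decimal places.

Call the three points A, B, C in the order given.
Side lengths²: AB² = 9, AC² = 73, BC² = 100.
Since BC² = 100 ≥ 73 + 9 = 82, the angle opposite BC is not acute, so the smallest enclosing circle has BC as diameter.
Centre = midpoint of BC = (-1, 2), r² = 100/4 = 25.
Area = π·r² = π·25 ≈ 78.54.

78.54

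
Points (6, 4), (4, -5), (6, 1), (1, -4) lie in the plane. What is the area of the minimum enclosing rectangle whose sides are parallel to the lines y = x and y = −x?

45.5

In coordinates u = x + y, v = x − y the rectangle is axis-aligned; the map (x,y)→(u,v) scales areas by 2.
u-values: 10, -1, 7, -3; range = 10 − (-3) = 13.
v-values: 2, 9, 5, 5; range = 9 − 2 = 7.
Area = (13 × 7) / 2 = 45.5.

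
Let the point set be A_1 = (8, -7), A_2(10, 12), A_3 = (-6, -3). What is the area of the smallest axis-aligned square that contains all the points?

The bounding box has width 16 and height 19.
An axis-aligned square enclosing the set must have side ≥ max(width, height).
So the minimum side is max(16, 19) = 19.
Area = 19² = 361.

361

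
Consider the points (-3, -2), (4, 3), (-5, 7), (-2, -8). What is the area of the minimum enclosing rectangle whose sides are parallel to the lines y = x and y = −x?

153

In coordinates u = x + y, v = x − y the rectangle is axis-aligned; the map (x,y)→(u,v) scales areas by 2.
u-values: -5, 7, 2, -10; range = 7 − (-10) = 17.
v-values: -1, 1, -12, 6; range = 6 − (-12) = 18.
Area = (17 × 18) / 2 = 153.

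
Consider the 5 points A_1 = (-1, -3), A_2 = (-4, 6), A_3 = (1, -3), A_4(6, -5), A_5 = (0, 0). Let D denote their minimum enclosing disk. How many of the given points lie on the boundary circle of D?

2

A smallest enclosing disk is always determined by at most three of the input points on its boundary.
The farthest pair is A_2–A_4 with squared distance 221. The circle on this segment as diameter has centre (1, 0.5) and r² = 221/4 = 55.25.
Check A_1: distance² to centre = 16.25 ≤ 55.25, so it lies inside.
All remaining points lie in this disk, and no smaller disk contains both endpoints, so this is the minimum enclosing circle.
The points at distance exactly r from the centre are A_2, A_4 — 2 points.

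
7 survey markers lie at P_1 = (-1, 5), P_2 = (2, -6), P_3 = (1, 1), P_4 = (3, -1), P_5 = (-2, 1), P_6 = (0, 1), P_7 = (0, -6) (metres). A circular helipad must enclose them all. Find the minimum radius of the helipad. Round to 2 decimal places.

The minimum enclosing circle of a finite set is fixed by two of the points (as a diameter) or three (as a circumcircle).
The farthest pair is P_1–P_2 with squared distance 130. The circle on this segment as diameter has centre (0.5, -0.5) and r² = 130/4 = 32.5.
Check P_3: distance² to centre = 2.5 ≤ 32.5, so it lies inside.
All remaining points lie in this disk, and no smaller disk contains both endpoints, so this is the minimum enclosing circle.
r = √(32.5) ≈ 5.70.

5.70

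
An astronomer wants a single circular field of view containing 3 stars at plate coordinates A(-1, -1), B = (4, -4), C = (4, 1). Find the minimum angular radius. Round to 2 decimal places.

Side lengths²: AB² = 34, AC² = 29, BC² = 25.
Since AB² = 34 < 29 + 25 = 54, the triangle is acute, so the smallest enclosing circle is the circumcircle.
Circumcentre = (2.1, -1.5), r² = 9.86.
r = √(9.86) ≈ 3.14.

3.14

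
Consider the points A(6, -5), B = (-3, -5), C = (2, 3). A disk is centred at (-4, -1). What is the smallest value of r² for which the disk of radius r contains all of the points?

The required radius is the distance from (-4, -1) to the farthest point.
Squared distances: 116, 17, 52.
Maximum is 116, attained at A.

116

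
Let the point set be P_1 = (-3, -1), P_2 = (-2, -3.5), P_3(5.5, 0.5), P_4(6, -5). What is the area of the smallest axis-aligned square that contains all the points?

81

The bounding box has width 9 and height 5.5.
An axis-aligned square enclosing the set must have side ≥ max(width, height).
So the minimum side is max(9, 5.5) = 9.
Area = 9² = 81.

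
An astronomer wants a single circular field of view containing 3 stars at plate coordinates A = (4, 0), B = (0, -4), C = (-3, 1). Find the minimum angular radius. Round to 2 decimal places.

Side lengths²: AB² = 32, AC² = 50, BC² = 34.
Since AC² = 50 < 34 + 32 = 66, the triangle is acute, so the smallest enclosing circle is the circumcircle.
Circumcentre = (0.375, -0.375), r² = 13.28125.
r = √(13.28125) ≈ 3.64.

3.64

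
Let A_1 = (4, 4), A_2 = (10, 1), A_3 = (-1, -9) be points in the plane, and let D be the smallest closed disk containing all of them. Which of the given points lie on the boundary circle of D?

A_1, A_2, A_3

Side lengths²: A_1A_2² = 45, A_1A_3² = 194, A_2A_3² = 221.
Since A_2A_3² = 221 < 194 + 45 = 239, the triangle is acute, so the smallest enclosing circle is the circumcircle.
Circumcentre = (249/62, -215/62), r² = 107185/1922.
The points at distance exactly r from the centre are A_1, A_2, A_3 — 3 points.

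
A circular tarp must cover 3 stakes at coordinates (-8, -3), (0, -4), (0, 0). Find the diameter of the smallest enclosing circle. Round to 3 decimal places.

8.610

Call the three points A, B, C in the order given.
Side lengths²: AB² = 65, AC² = 73, BC² = 16.
Since AC² = 73 < 65 + 16 = 81, the triangle is acute, so the smallest enclosing circle is the circumcircle.
Circumcentre = (-3.8125, -2), r² = 18.53515625.
Diameter = 2r = 2√(18.53515625) ≈ 8.610.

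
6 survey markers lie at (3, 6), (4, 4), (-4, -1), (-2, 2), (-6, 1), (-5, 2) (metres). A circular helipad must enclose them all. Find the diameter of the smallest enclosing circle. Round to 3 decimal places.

10.450

By Welzl's lemma the MEC is supported by two points (diametrically opposite) or three points (on a circumcircle).
The minimum enclosing circle is determined by three boundary points: (3, 6), (4, 4), (-6, 1).
Their circumcentre is (-49/46, 125/46) with r² = 28885/1058.
The farthest remaining point (-4, -1) is at distance² 23733/1058 ≤ 28885/1058.
Diameter = 2r = 2√(28885/1058) ≈ 10.450.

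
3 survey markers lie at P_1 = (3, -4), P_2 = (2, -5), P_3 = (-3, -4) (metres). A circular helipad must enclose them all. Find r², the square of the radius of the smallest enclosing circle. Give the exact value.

Side lengths²: P_1P_2² = 2, P_1P_3² = 36, P_2P_3² = 26.
Since P_1P_3² = 36 ≥ 26 + 2 = 28, the angle opposite P_1P_3 is not acute, so the smallest enclosing circle has P_1P_3 as diameter.
Centre = midpoint of P_1P_3 = (0, -4), r² = 36/4 = 9.

9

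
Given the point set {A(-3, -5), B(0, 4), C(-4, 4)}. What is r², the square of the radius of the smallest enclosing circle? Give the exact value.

205/9

Side lengths²: AB² = 90, AC² = 82, BC² = 16.
Since AB² = 90 < 82 + 16 = 98, the triangle is acute, so the smallest enclosing circle is the circumcircle.
Circumcentre = (-2, -1/3), r² = 205/9.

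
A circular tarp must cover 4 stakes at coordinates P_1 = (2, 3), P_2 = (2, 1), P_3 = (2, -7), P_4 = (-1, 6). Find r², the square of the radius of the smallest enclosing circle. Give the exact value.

By Welzl's lemma the MEC is supported by two points (diametrically opposite) or three points (on a circumcircle).
The farthest pair is P_3–P_4 with squared distance 178. The circle on this segment as diameter has centre (0.5, -0.5) and r² = 178/4 = 44.5.
Check P_1: distance² to centre = 14.5 ≤ 44.5, so it lies inside.
All remaining points lie in this disk, and no smaller disk contains both endpoints, so this is the minimum enclosing circle.

44.5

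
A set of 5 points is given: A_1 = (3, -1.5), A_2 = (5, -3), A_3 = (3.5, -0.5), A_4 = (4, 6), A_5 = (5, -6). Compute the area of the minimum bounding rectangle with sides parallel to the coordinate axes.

24

x ranges over [3, 5], width 2.
y ranges over [-6, 6], height 12.
Area = 2 × 12 = 24.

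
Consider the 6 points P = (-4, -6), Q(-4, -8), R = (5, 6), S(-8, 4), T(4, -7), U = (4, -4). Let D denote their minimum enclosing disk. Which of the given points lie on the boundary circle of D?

Q, R, S

A smallest enclosing disk is always determined by at most three of the input points on its boundary.
The minimum enclosing circle is determined by three boundary points: Q, R, S.
Their circumcentre is (-57/82, -19/82) with r² = 239605/3362.
The farthest remaining point T is at distance² 228125/3362 ≤ 239605/3362.
The points at distance exactly r from the centre are Q, R, S — 3 points.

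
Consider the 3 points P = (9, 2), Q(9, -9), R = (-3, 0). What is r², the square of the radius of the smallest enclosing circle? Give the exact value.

57.8125

Side lengths²: PQ² = 121, PR² = 148, QR² = 225.
Since QR² = 225 < 148 + 121 = 269, the triangle is acute, so the smallest enclosing circle is the circumcircle.
Circumcentre = (3.75, -3.5), r² = 57.8125.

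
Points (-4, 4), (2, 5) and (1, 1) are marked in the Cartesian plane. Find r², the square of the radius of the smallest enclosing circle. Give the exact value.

Call the three points A, B, C in the order given.
Side lengths²: AB² = 37, AC² = 34, BC² = 17.
Since AB² = 37 < 34 + 17 = 51, the triangle is acute, so the smallest enclosing circle is the circumcircle.
Circumcentre = (-39/46, 165/46), r² = 10693/1058.

10693/1058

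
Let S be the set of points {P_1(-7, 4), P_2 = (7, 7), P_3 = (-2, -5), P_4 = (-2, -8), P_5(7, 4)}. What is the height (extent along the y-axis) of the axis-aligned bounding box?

max y = 7, min y = -8, so height = 15.

15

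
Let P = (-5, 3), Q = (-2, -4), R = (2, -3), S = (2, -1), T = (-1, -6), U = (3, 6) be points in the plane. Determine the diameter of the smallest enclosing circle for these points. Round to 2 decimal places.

12.67

The minimum enclosing circle of a finite set is fixed by two of the points (as a diameter) or three (as a circumcircle).
The minimum enclosing circle is determined by three boundary points: P, T, U.
Their circumcentre is (9/14, 5/42) with r² = 35405/882.
The farthest remaining point Q is at distance² 21125/882 ≤ 35405/882.
Diameter = 2r = 2√(35405/882) ≈ 12.67.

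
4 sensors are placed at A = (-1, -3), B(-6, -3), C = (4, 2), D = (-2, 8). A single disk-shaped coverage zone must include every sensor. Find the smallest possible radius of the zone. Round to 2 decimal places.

The minimum enclosing circle is determined by three boundary points: B, C, D.
Their circumcentre is (-13/6, 11/6) with r² = 685/18.
The farthest remaining point A is at distance² 445/18 ≤ 685/18.
r = √(685/18) ≈ 6.17.

6.17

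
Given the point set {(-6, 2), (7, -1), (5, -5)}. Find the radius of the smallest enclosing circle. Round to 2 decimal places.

Call the three points A, B, C in the order given.
Side lengths²: AB² = 178, AC² = 170, BC² = 20.
Since AB² = 178 < 170 + 20 = 190, the triangle is acute, so the smallest enclosing circle is the circumcircle.
Circumcentre = (10/29, -5/29), r² = 37825/841.
r = √(37825/841) ≈ 6.71.

6.71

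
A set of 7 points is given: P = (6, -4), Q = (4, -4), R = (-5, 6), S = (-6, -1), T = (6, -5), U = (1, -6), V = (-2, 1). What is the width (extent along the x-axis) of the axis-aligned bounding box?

max x = 6, min x = -6, so width = 12.

12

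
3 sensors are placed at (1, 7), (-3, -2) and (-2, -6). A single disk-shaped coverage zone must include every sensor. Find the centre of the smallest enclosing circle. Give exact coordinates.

Call the three points A, B, C in the order given.
Side lengths²: AB² = 97, AC² = 178, BC² = 17.
Since AC² = 178 ≥ 97 + 17 = 114, the angle opposite AC is not acute, so the smallest enclosing circle has AC as diameter.
Centre = midpoint of AC = (-0.5, 0.5), r² = 178/4 = 44.5.
Centre = (-0.5, 0.5).

(-0.5, 0.5)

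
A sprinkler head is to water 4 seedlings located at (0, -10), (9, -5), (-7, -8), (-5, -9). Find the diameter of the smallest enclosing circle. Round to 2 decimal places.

By Welzl's lemma the MEC is supported by two points (diametrically opposite) or three points (on a circumcircle).
The farthest pair is (9, -5)–(-7, -8) with squared distance 265. The circle on this segment as diameter has centre (1, -6.5) and r² = 265/4 = 66.25.
Check (0, -10): distance² to centre = 13.25 ≤ 66.25, so it lies inside.
All remaining points lie in this disk, and no smaller disk contains both endpoints, so this is the minimum enclosing circle.
Diameter = 2r = 2√(66.25) ≈ 16.28.

16.28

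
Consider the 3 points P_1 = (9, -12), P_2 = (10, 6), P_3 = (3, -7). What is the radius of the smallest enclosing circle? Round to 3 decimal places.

Side lengths²: P_1P_2² = 325, P_1P_3² = 61, P_2P_3² = 218.
Since P_1P_2² = 325 ≥ 218 + 61 = 279, the angle opposite P_1P_2 is not acute, so the smallest enclosing circle has P_1P_2 as diameter.
Centre = midpoint of P_1P_2 = (9.5, -3), r² = 325/4 = 81.25.
r = √(81.25) ≈ 9.014.

9.014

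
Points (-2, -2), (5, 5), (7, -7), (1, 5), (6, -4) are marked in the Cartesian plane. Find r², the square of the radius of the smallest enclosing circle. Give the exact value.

45

By Welzl's lemma the MEC is supported by two points (diametrically opposite) or three points (on a circumcircle).
The farthest pair is (7, -7)–(1, 5) with squared distance 180. The circle on this segment as diameter has centre (4, -1) and r² = 180/4 = 45.
Check (-2, -2): distance² to centre = 37 ≤ 45, so it lies inside.
All remaining points lie in this disk, and no smaller disk contains both endpoints, so this is the minimum enclosing circle.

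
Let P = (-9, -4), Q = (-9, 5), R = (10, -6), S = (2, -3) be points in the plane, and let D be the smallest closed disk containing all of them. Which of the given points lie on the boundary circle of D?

Q, R

The minimum enclosing circle of a finite set is fixed by two of the points (as a diameter) or three (as a circumcircle).
The farthest pair is Q–R with squared distance 482. The circle on this segment as diameter has centre (0.5, -0.5) and r² = 482/4 = 120.5.
Check P: distance² to centre = 102.5 ≤ 120.5, so it lies inside.
All remaining points lie in this disk, and no smaller disk contains both endpoints, so this is the minimum enclosing circle.
The points at distance exactly r from the centre are Q, R — 2 points.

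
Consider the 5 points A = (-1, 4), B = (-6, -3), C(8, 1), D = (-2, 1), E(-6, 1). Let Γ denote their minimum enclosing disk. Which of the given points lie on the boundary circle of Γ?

B, C, E

The farthest pair is B–C with squared distance 212. The circle on this segment as diameter has centre (1, -1) and r² = 212/4 = 53.
Check A: distance² to centre = 29 ≤ 53, so it lies inside.
All remaining points lie in this disk, and no smaller disk contains both endpoints, so this is the minimum enclosing circle.
The points at distance exactly r from the centre are B, C, E — 3 points.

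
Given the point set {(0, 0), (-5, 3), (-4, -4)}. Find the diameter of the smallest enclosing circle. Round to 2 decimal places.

7.29

Call the three points A, B, C in the order given.
Side lengths²: AB² = 34, AC² = 32, BC² = 50.
Since BC² = 50 < 34 + 32 = 66, the triangle is acute, so the smallest enclosing circle is the circumcircle.
Circumcentre = (-3.625, -0.375), r² = 13.28125.
Diameter = 2r = 2√(13.28125) ≈ 7.29.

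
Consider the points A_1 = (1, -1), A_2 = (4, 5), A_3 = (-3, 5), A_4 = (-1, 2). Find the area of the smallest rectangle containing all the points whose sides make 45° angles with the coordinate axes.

In coordinates u = x + y, v = x − y the rectangle is axis-aligned; the map (x,y)→(u,v) scales areas by 2.
u-values: 0, 9, 2, 1; range = 9 − 0 = 9.
v-values: 2, -1, -8, -3; range = 2 − (-8) = 10.
Area = (9 × 10) / 2 = 45.

45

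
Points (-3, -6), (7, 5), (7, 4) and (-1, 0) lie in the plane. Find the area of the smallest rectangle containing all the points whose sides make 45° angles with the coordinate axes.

In coordinates u = x + y, v = x − y the rectangle is axis-aligned; the map (x,y)→(u,v) scales areas by 2.
u-values: -9, 12, 11, -1; range = 12 − (-9) = 21.
v-values: 3, 2, 3, -1; range = 3 − (-1) = 4.
Area = (21 × 4) / 2 = 42.

42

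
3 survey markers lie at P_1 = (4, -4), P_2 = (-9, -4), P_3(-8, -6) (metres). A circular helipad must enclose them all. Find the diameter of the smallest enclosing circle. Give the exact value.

Side lengths²: P_1P_2² = 169, P_1P_3² = 148, P_2P_3² = 5.
Since P_1P_2² = 169 ≥ 148 + 5 = 153, the angle opposite P_1P_2 is not acute, so the smallest enclosing circle has P_1P_2 as diameter.
Centre = midpoint of P_1P_2 = (-2.5, -4), r² = 169/4 = 42.25.
Diameter = 2r = 2√(42.25) = 13.

13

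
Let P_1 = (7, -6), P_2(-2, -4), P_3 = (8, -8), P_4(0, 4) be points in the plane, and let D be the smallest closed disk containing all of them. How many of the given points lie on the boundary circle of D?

2

A smallest enclosing disk is always determined by at most three of the input points on its boundary.
The farthest pair is P_3–P_4 with squared distance 208. The circle on this segment as diameter has centre (4, -2) and r² = 208/4 = 52.
Check P_1: distance² to centre = 25 ≤ 52, so it lies inside.
All remaining points lie in this disk, and no smaller disk contains both endpoints, so this is the minimum enclosing circle.
The points at distance exactly r from the centre are P_3, P_4 — 2 points.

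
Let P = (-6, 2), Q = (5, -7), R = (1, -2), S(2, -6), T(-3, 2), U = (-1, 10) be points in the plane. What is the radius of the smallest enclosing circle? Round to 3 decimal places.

9.014

The farthest pair is Q–U with squared distance 325. The circle on this segment as diameter has centre (2, 1.5) and r² = 325/4 = 81.25.
Check P: distance² to centre = 64.25 ≤ 81.25, so it lies inside.
All remaining points lie in this disk, and no smaller disk contains both endpoints, so this is the minimum enclosing circle.
r = √(81.25) ≈ 9.014.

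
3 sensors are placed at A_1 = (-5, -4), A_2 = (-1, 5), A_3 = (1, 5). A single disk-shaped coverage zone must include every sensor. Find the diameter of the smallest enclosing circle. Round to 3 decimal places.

10.817

Side lengths²: A_1A_2² = 97, A_1A_3² = 117, A_2A_3² = 4.
Since A_1A_3² = 117 ≥ 97 + 4 = 101, the angle opposite A_1A_3 is not acute, so the smallest enclosing circle has A_1A_3 as diameter.
Centre = midpoint of A_1A_3 = (-2, 0.5), r² = 117/4 = 29.25.
Diameter = 2r = 2√(29.25) ≈ 10.817.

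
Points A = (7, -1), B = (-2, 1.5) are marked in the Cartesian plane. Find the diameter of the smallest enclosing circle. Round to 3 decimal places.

9.341

The smallest circle enclosing two points has them as diameter endpoints.
Centre = midpoint = (2.5, 0.25); r² = |AB|²/4 = 87.25/4 = 21.8125.
Diameter = 2r = 2√(21.8125) ≈ 9.341.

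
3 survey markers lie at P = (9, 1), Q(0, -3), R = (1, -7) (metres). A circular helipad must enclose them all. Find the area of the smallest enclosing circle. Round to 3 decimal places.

Side lengths²: PQ² = 97, PR² = 128, QR² = 17.
Since PR² = 128 ≥ 97 + 17 = 114, the angle opposite PR is not acute, so the smallest enclosing circle has PR as diameter.
Centre = midpoint of PR = (5, -3), r² = 128/4 = 32.
Area = π·r² = π·32 ≈ 100.531.

100.531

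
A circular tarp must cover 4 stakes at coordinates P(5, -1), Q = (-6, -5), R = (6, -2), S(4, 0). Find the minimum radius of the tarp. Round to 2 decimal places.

A smallest enclosing disk is always determined by at most three of the input points on its boundary.
The farthest pair is Q–R with squared distance 153. The circle on this segment as diameter has centre (0, -3.5) and r² = 153/4 = 38.25.
Check P: distance² to centre = 31.25 ≤ 38.25, so it lies inside.
All remaining points lie in this disk, and no smaller disk contains both endpoints, so this is the minimum enclosing circle.
r = √(38.25) ≈ 6.18.

6.18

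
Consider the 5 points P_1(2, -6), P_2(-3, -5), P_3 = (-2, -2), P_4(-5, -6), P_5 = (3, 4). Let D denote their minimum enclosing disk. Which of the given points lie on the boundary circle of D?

By Welzl's lemma the MEC is supported by two points (diametrically opposite) or three points (on a circumcircle).
The farthest pair is P_4–P_5 with squared distance 164. The circle on this segment as diameter has centre (-1, -1) and r² = 164/4 = 41.
Check P_1: distance² to centre = 34 ≤ 41, so it lies inside.
All remaining points lie in this disk, and no smaller disk contains both endpoints, so this is the minimum enclosing circle.
The points at distance exactly r from the centre are P_4, P_5 — 2 points.

P_4, P_5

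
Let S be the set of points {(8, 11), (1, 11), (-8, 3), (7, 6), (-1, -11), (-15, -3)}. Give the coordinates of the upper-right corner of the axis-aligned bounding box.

(8, 11)

x-range [-15, 8], y-range [-11, 11].
The upper-right corner is (8, 11).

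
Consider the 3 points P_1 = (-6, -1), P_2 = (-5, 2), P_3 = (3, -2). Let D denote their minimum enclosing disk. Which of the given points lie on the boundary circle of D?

Side lengths²: P_1P_2² = 10, P_1P_3² = 82, P_2P_3² = 80.
Since P_1P_3² = 82 < 80 + 10 = 90, the triangle is acute, so the smallest enclosing circle is the circumcircle.
Circumcentre = (-10/7, -6/7), r² = 1025/49.
The points at distance exactly r from the centre are P_1, P_2, P_3 — 3 points.

P_1, P_2, P_3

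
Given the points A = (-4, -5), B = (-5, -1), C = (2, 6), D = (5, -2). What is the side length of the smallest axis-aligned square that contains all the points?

The bounding box has width 10 and height 11.
An axis-aligned square enclosing the set must have side ≥ max(width, height).
So the minimum side is max(10, 11) = 11.

11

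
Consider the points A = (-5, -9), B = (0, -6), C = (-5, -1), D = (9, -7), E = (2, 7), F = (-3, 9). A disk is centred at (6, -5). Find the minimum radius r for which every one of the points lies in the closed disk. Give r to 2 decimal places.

The required radius is the distance from (6, -5) to the farthest point.
Squared distances: 137, 37, 137, 13, 160, 277.
Maximum is 277, attained at F.
r = √277 ≈ 16.64.

16.64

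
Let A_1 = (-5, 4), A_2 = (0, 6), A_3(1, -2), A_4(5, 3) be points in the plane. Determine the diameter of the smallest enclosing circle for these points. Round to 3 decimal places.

A smallest enclosing disk is always determined by at most three of the input points on its boundary.
The minimum enclosing circle is determined by three boundary points: A_1, A_3, A_4.
Their circumcentre is (-1/18, 53/18) with r² = 4141/162.
The farthest remaining point A_2 is at distance² 1513/162 ≤ 4141/162.
Diameter = 2r = 2√(4141/162) ≈ 10.112.

10.112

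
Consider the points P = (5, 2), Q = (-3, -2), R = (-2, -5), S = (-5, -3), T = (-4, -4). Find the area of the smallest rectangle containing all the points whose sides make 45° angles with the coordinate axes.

In coordinates u = x + y, v = x − y the rectangle is axis-aligned; the map (x,y)→(u,v) scales areas by 2.
u-values: 7, -5, -7, -8, -8; range = 7 − (-8) = 15.
v-values: 3, -1, 3, -2, 0; range = 3 − (-2) = 5.
Area = (15 × 5) / 2 = 37.5.

37.5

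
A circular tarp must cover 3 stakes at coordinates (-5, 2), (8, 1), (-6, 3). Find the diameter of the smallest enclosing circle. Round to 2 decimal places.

Call the three points A, B, C in the order given.
Side lengths²: AB² = 170, AC² = 2, BC² = 200.
Since BC² = 200 ≥ 170 + 2 = 172, the angle opposite BC is not acute, so the smallest enclosing circle has BC as diameter.
Centre = midpoint of BC = (1, 2), r² = 200/4 = 50.
Diameter = 2r = 2√50 ≈ 14.14.

14.14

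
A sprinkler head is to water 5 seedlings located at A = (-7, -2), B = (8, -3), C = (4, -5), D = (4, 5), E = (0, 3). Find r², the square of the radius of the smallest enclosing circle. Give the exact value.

The minimum enclosing circle of a finite set is fixed by two of the points (as a diameter) or three (as a circumcircle).
The minimum enclosing circle is determined by three boundary points: A, B, D.
Their circumcentre is (16/29, -50/29) with r² = 48025/841.
The farthest remaining point C is at distance² 19025/841 ≤ 48025/841.

48025/841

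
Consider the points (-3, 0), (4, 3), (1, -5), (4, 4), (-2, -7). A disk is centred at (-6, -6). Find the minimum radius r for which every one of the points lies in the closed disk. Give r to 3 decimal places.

14.142

The required radius is the distance from (-6, -6) to the farthest point.
Squared distances: 45, 181, 50, 200, 17.
Maximum is 200, attained at (4, 4).
r = √200 ≈ 14.142.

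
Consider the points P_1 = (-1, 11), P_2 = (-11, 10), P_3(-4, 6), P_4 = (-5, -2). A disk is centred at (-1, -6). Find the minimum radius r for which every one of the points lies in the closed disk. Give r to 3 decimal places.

18.868

The required radius is the distance from (-1, -6) to the farthest point.
Squared distances: 289, 356, 153, 32.
Maximum is 356, attained at P_2.
r = √356 ≈ 18.868.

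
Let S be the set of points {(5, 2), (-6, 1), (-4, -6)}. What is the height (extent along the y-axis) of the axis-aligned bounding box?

max y = 2, min y = -6, so height = 8.

8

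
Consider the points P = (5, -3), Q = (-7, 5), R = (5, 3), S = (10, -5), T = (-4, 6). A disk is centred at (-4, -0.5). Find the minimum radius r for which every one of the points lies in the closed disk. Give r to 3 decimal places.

14.705

The required radius is the distance from (-4, -0.5) to the farthest point.
Squared distances: 87.25, 39.25, 93.25, 216.25, 42.25.
Maximum is 216.25, attained at S.
r = √(216.25) ≈ 14.705.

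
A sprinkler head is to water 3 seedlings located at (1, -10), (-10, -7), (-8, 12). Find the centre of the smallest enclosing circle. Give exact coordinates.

Call the three points A, B, C in the order given.
Side lengths²: AB² = 130, AC² = 565, BC² = 365.
Since AC² = 565 ≥ 365 + 130 = 495, the angle opposite AC is not acute, so the smallest enclosing circle has AC as diameter.
Centre = midpoint of AC = (-3.5, 1), r² = 565/4 = 141.25.
Centre = (-3.5, 1).

(-3.5, 1)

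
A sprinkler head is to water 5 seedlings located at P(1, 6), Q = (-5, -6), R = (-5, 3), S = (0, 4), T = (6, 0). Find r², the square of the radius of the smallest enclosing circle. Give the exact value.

46.7626953125

The minimum enclosing circle is determined by three boundary points: P, Q, T.
Their circumcentre is (-0.8125, -0.59375) with r² = 46.7626953125.
The farthest remaining point R is at distance² 30.4501953125 ≤ 46.7626953125.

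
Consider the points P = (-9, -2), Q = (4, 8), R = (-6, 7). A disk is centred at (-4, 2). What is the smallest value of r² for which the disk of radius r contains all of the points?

100

The required radius is the distance from (-4, 2) to the farthest point.
Squared distances: 41, 100, 29.
Maximum is 100, attained at Q.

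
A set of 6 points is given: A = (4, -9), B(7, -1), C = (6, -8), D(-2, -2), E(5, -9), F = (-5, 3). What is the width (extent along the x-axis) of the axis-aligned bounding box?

12

max x = 7, min x = -5, so width = 12.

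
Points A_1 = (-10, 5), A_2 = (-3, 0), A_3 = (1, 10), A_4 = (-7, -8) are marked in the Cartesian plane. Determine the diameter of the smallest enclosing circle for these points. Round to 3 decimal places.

19.698

By Welzl's lemma the MEC is supported by two points (diametrically opposite) or three points (on a circumcircle).
The farthest pair is A_3–A_4 with squared distance 388. The circle on this segment as diameter has centre (-3, 1) and r² = 388/4 = 97.
Check A_1: distance² to centre = 65 ≤ 97, so it lies inside.
All remaining points lie in this disk, and no smaller disk contains both endpoints, so this is the minimum enclosing circle.
Diameter = 2r = 2√97 ≈ 19.698.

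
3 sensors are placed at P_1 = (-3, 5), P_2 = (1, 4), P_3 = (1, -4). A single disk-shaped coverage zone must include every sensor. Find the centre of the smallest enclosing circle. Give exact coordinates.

(-1, 0.5)

Side lengths²: P_1P_2² = 17, P_1P_3² = 97, P_2P_3² = 64.
Since P_1P_3² = 97 ≥ 64 + 17 = 81, the angle opposite P_1P_3 is not acute, so the smallest enclosing circle has P_1P_3 as diameter.
Centre = midpoint of P_1P_3 = (-1, 0.5), r² = 97/4 = 24.25.
Centre = (-1, 0.5).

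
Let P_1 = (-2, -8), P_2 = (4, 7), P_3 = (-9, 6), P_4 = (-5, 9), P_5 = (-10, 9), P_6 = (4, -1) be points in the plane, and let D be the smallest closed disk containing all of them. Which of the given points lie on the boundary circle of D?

P_1, P_2, P_5

The minimum enclosing circle of a finite set is fixed by two of the points (as a diameter) or three (as a circumcircle).
The minimum enclosing circle is determined by three boundary points: P_1, P_2, P_5.
Their circumcentre is (-291/74, 109/74) with r² = 255925/2738.
The farthest remaining point P_6 is at distance² 189029/2738 ≤ 255925/2738.
The points at distance exactly r from the centre are P_1, P_2, P_5 — 3 points.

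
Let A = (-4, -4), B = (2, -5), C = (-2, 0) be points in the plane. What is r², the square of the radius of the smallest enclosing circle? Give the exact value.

Side lengths²: AB² = 37, AC² = 20, BC² = 41.
Since BC² = 41 < 37 + 20 = 57, the triangle is acute, so the smallest enclosing circle is the circumcircle.
Circumcentre = (-10/13, -81/26), r² = 7585/676.

7585/676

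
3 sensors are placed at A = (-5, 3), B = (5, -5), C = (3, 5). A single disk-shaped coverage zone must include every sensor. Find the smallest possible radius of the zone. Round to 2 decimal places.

6.41

Side lengths²: AB² = 164, AC² = 68, BC² = 104.
Since AB² = 164 < 104 + 68 = 172, the triangle is acute, so the smallest enclosing circle is the circumcircle.
Circumcentre = (4/21, -16/21), r² = 18122/441.
r = √(18122/441) ≈ 6.41.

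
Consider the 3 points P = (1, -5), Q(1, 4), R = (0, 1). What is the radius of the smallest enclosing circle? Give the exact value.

Side lengths²: PQ² = 81, PR² = 37, QR² = 10.
Since PQ² = 81 ≥ 37 + 10 = 47, the angle opposite PQ is not acute, so the smallest enclosing circle has PQ as diameter.
Centre = midpoint of PQ = (1, -0.5), r² = 81/4 = 20.25.
r = √(20.25) = 4.5.

4.5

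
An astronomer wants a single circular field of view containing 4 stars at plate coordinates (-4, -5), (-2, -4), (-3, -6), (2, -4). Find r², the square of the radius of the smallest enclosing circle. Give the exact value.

A smallest enclosing disk is always determined by at most three of the input points on its boundary.
The farthest pair is (-4, -5)–(2, -4) with squared distance 37. The circle on this segment as diameter has centre (-1, -4.5) and r² = 37/4 = 9.25.
Check (-2, -4): distance² to centre = 1.25 ≤ 9.25, so it lies inside.
All remaining points lie in this disk, and no smaller disk contains both endpoints, so this is the minimum enclosing circle.

9.25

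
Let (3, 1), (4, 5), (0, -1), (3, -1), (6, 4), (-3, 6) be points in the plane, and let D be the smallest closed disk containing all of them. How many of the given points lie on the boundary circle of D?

The minimum enclosing circle is determined by three boundary points: (3, -1), (6, 4), (-3, 6).
Their circumcentre is (7/6, 3.5) with r² = 425/18.
The farthest remaining point (0, -1) is at distance² 389/18 ≤ 425/18.
The points at distance exactly r from the centre are (3, -1), (6, 4), (-3, 6) — 3 points.

3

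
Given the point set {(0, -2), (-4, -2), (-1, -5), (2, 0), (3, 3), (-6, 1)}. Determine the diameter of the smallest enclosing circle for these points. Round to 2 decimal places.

The minimum enclosing circle of a finite set is fixed by two of the points (as a diameter) or three (as a circumcircle).
The minimum enclosing circle is determined by three boundary points: (-1, -5), (3, 3), (-6, 1).
Their circumcentre is (-1.0625, 0.03125) with r² = 25.3173828125.
The farthest remaining point (-4, -2) is at distance² 12.7548828125 ≤ 25.3173828125.
Diameter = 2r = 2√(25.3173828125) ≈ 10.06.

10.06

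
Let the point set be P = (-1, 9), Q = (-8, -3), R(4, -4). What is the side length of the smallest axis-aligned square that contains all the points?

The bounding box has width 12 and height 13.
An axis-aligned square enclosing the set must have side ≥ max(width, height).
So the minimum side is max(12, 13) = 13.

13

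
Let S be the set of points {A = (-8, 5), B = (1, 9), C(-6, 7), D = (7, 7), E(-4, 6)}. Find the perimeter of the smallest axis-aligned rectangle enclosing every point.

38

Width = max x − min x = 7 − (-8) = 15.
Height = max y − min y = 9 − 5 = 4.
Perimeter = 2(15 + 4) = 38.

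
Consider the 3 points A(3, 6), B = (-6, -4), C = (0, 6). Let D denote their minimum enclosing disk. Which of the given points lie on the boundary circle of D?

A, B

Side lengths²: AB² = 181, AC² = 9, BC² = 136.
Since AB² = 181 ≥ 136 + 9 = 145, the angle opposite AB is not acute, so the smallest enclosing circle has AB as diameter.
Centre = midpoint of AB = (-1.5, 1), r² = 181/4 = 45.25.
The points at distance exactly r from the centre are A, B — 2 points.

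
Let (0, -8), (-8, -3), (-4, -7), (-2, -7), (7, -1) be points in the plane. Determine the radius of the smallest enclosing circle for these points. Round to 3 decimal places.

The minimum enclosing circle of a finite set is fixed by two of the points (as a diameter) or three (as a circumcircle).
The farthest pair is (-8, -3)–(7, -1) with squared distance 229. The circle on this segment as diameter has centre (-0.5, -2) and r² = 229/4 = 57.25.
Check (0, -8): distance² to centre = 36.25 ≤ 57.25, so it lies inside.
All remaining points lie in this disk, and no smaller disk contains both endpoints, so this is the minimum enclosing circle.
r = √(57.25) ≈ 7.566.

7.566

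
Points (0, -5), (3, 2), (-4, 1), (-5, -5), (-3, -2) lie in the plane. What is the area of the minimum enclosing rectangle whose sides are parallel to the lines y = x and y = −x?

In coordinates u = x + y, v = x − y the rectangle is axis-aligned; the map (x,y)→(u,v) scales areas by 2.
u-values: -5, 5, -3, -10, -5; range = 5 − (-10) = 15.
v-values: 5, 1, -5, 0, -1; range = 5 − (-5) = 10.
Area = (15 × 10) / 2 = 75.

75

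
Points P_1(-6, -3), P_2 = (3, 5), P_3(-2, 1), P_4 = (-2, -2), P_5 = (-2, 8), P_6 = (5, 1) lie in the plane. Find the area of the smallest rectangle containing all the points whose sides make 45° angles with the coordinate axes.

119

In coordinates u = x + y, v = x − y the rectangle is axis-aligned; the map (x,y)→(u,v) scales areas by 2.
u-values: -9, 8, -1, -4, 6, 6; range = 8 − (-9) = 17.
v-values: -3, -2, -3, 0, -10, 4; range = 4 − (-10) = 14.
Area = (17 × 14) / 2 = 119.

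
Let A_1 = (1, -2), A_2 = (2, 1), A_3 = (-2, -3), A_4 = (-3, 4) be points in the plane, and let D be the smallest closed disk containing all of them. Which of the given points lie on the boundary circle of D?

A_1, A_3, A_4

The minimum enclosing circle is determined by three boundary points: A_1, A_3, A_4.
Their circumcentre is (-17/11, 7/11) with r² = 1625/121.
The farthest remaining point A_2 is at distance² 1537/121 ≤ 1625/121.
The points at distance exactly r from the centre are A_1, A_3, A_4 — 3 points.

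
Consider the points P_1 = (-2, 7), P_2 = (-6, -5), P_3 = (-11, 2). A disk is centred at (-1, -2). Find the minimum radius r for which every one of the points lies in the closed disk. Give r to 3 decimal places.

The required radius is the distance from (-1, -2) to the farthest point.
Squared distances: 82, 34, 116.
Maximum is 116, attained at P_3.
r = √116 ≈ 10.770.

10.770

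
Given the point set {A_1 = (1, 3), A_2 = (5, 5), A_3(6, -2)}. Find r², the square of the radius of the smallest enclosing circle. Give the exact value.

Side lengths²: A_1A_2² = 20, A_1A_3² = 50, A_2A_3² = 50.
Since A_2A_3² = 50 < 50 + 20 = 70, the triangle is acute, so the smallest enclosing circle is the circumcircle.
Circumcentre = (13/3, 4/3), r² = 125/9.

125/9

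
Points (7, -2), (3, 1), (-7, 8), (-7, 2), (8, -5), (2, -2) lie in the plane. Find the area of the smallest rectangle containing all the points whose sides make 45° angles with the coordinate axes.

140

In coordinates u = x + y, v = x − y the rectangle is axis-aligned; the map (x,y)→(u,v) scales areas by 2.
u-values: 5, 4, 1, -5, 3, 0; range = 5 − (-5) = 10.
v-values: 9, 2, -15, -9, 13, 4; range = 13 − (-15) = 28.
Area = (10 × 28) / 2 = 140.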